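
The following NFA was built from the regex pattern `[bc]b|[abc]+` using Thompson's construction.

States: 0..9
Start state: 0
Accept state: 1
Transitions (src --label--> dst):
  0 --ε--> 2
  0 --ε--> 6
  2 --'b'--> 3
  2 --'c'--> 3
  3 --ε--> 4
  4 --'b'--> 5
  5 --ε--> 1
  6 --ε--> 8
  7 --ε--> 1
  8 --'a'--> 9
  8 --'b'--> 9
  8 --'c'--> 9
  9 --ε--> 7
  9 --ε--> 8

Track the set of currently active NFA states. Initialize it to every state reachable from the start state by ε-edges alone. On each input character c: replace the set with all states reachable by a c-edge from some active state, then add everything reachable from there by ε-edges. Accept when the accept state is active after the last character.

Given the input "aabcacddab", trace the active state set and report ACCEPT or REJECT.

start: ε-closure({0}) = {0,2,6,8}
'a' @ 1: {1,7,8,9}  [accepting]
'a' @ 2: {1,7,8,9}  [accepting]
'b' @ 3: {1,7,8,9}  [accepting]
'c' @ 4: {1,7,8,9}  [accepting]
'a' @ 5: {1,7,8,9}  [accepting]
'c' @ 6: {1,7,8,9}  [accepting]
'd' @ 7: {}  — no active states
rest 'dab' ignored (set empty)
final: {}; accept 1 not in set

Answer: REJECT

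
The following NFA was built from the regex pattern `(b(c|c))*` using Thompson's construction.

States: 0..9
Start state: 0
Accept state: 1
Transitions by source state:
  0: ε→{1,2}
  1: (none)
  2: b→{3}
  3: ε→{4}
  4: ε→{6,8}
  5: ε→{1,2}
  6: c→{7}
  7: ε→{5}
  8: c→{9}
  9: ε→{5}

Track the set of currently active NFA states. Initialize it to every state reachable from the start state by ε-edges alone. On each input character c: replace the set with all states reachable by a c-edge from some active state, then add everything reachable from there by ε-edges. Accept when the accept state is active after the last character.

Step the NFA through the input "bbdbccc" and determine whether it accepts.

Answer: REJECT

Trace:
start: ε-closure({0}) = {0,1,2}
'b' @ 1: {3,4,6,8}
'b' @ 2: {}  — no active states
rest 'dbccc' ignored (set empty)
after full input: {}  (accept=1 not in)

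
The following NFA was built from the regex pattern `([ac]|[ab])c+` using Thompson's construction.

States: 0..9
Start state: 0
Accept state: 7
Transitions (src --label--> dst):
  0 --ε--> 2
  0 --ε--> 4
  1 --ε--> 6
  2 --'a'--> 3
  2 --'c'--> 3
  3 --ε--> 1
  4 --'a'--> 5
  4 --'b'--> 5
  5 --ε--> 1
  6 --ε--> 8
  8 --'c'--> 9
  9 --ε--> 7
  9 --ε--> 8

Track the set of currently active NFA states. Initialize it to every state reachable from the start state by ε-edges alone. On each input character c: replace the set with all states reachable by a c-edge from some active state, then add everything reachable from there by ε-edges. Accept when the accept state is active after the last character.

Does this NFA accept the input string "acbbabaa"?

Answer: REJECT

Steps:
start: ε-closure({0}) = {0,2,4}
'a' @ 1: {1,3,5,6,8}
'c' @ 2: {7,8,9}  ✓accept
'b' @ 3: {}  — state set empty
rest 'babaa' ignored (set empty)
final: {}; accept 7 not in set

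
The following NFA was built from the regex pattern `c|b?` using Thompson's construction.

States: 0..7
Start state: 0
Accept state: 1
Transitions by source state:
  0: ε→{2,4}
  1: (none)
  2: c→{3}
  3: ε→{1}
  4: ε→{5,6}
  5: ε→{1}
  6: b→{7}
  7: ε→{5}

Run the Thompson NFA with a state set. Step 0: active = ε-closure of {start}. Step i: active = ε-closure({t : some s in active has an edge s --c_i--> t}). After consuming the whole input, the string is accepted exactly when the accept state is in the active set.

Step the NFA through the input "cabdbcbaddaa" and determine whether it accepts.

S₀ = ε-closure({0}) = {0,1,2,4,5,6}
'c' @ 1: {1,3}  [accepting]
'a' @ 2: {}  — dead — no transitions
rest 'bdbcbaddaa' ignored (set empty)
final: {}; accept 1 not in set

Answer: REJECT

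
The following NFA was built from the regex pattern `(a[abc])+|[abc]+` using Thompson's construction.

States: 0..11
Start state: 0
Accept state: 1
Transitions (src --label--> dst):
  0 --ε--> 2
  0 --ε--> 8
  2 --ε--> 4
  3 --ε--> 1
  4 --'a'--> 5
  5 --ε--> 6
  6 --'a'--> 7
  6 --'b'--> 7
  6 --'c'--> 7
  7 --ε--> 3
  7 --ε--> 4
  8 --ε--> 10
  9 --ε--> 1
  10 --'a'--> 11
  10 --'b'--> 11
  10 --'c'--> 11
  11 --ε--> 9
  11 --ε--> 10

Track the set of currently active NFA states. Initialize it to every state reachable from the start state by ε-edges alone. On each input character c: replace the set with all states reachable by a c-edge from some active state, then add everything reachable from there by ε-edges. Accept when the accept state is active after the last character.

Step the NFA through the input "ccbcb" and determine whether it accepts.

Answer: ACCEPT

Derivation:
S₀ = ε-closure({0}) = {0,2,4,8,10}
'c' @ 1: {1,9,10,11}  (accept∈set)
'c' @ 2: {1,9,10,11}  (accept∈set)
'b' @ 3: {1,9,10,11}  (accept∈set)
'c' @ 4: {1,9,10,11}  (accept∈set)
'b' @ 5: {1,9,10,11}  (accept∈set)
final: {1,9,10,11}; accept 1 in set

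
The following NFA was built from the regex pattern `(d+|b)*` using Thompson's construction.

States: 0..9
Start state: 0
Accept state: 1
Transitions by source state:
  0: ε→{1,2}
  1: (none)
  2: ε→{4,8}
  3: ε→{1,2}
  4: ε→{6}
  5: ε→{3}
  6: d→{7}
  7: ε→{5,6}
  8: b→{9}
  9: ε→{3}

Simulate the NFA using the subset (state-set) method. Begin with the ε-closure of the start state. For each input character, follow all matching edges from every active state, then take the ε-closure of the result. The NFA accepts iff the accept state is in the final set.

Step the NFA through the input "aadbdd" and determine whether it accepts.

Answer: REJECT

Derivation:
S₀ = ε-closure({0}) = {0,1,2,4,6,8}
'a' @ 1: {}  — no active states
rest 'adbdd' ignored (set empty)
final: {}; accept 1 not in set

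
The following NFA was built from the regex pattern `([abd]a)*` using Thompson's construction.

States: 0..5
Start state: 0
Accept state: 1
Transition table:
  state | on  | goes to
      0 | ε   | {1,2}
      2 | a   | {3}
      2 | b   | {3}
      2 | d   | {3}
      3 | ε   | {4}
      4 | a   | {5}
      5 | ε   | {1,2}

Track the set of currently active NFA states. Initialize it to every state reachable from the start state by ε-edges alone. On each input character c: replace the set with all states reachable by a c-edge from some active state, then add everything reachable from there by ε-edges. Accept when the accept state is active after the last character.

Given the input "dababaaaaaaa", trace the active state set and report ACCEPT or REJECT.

Answer: ACCEPT

Trace:
S₀ = ε-closure({0}) = {0,1,2}
'd' @ 1: {3,4}
'a' @ 2: {1,2,5}  ✓accept
'b' @ 3: {3,4}
'a' @ 4: {1,2,5}  ✓accept
'b' @ 5: {3,4}
'a' @ 6: {1,2,5}  ✓accept
'a' @ 7: {3,4}
'a' @ 8: {1,2,5}  ✓accept
'a' @ 9: {3,4}
'a' @ 10: {1,2,5}  ✓accept
'a' @ 11: {3,4}
'a' @ 12: {1,2,5}  ✓accept
end set {1,2,5} — state 1 in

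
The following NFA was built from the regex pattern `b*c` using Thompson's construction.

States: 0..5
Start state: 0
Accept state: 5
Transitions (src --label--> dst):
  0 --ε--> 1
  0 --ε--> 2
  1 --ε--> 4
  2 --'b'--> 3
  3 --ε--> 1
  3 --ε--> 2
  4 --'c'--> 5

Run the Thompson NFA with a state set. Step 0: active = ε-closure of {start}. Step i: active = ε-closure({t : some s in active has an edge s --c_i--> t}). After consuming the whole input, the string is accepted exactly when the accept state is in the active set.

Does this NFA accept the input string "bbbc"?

start: ε-closure({0}) = {0,1,2,4}
'b' @ 1: {1,2,3,4}
'b' @ 2: {1,2,3,4}
'b' @ 3: {1,2,3,4}
'c' @ 4: {5}  [accepting]
end set {5} — state 5 in

Answer: ACCEPT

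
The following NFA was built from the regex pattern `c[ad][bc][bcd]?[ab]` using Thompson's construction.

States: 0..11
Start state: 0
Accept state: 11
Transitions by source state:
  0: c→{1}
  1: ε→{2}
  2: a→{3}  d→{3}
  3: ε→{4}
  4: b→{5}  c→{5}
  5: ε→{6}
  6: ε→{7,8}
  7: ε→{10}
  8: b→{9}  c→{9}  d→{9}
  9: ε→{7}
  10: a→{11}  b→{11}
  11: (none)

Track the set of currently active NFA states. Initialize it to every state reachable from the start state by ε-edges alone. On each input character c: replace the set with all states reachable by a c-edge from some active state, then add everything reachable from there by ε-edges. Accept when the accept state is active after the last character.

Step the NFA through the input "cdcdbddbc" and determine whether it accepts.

Answer: REJECT

Steps:
S₀ = ε-closure({0}) = {0}
'c' @ 1: {1,2}
'd' @ 2: {3,4}
'c' @ 3: {5,6,7,8,10}
'd' @ 4: {7,9,10}
'b' @ 5: {11}  [accepting]
'd' @ 6: {}  — dead — no transitions
rest 'dbc' ignored (set empty)
final: {}; accept 11 not in set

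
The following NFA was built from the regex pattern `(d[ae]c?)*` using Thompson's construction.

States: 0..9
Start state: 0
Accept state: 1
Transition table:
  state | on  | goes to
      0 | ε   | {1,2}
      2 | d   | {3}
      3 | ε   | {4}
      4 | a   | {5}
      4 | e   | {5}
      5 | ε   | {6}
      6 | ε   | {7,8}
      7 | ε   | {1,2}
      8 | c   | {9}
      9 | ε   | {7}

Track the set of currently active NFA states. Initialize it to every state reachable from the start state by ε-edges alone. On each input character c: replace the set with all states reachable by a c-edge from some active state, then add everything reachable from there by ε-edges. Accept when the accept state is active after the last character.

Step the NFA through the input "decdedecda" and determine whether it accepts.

S₀ = ε-closure({0}) = {0,1,2}
'd' @ 1: {3,4}
'e' @ 2: {1,2,5,6,7,8}  ✓accept
'c' @ 3: {1,2,7,9}  ✓accept
'd' @ 4: {3,4}
'e' @ 5: {1,2,5,6,7,8}  ✓accept
'd' @ 6: {3,4}
'e' @ 7: {1,2,5,6,7,8}  ✓accept
'c' @ 8: {1,2,7,9}  ✓accept
'd' @ 9: {3,4}
'a' @ 10: {1,2,5,6,7,8}  ✓accept
final: {1,2,5,6,7,8}; accept 1 in set

Answer: ACCEPT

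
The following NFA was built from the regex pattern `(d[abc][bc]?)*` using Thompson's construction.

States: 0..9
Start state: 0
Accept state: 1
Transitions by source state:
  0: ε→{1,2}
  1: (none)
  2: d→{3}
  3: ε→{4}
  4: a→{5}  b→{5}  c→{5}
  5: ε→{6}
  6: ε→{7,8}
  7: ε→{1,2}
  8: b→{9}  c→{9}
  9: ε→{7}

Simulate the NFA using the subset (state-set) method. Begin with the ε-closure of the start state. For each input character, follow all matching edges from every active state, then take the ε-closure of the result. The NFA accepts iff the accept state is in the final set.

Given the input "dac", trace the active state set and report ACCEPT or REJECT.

initial (ε-close {0}): {0,1,2}
'd' @ 1: {3,4}
'a' @ 2: {1,2,5,6,7,8}  [accepting]
'c' @ 3: {1,2,7,9}  [accepting]
end set {1,2,7,9} — state 1 in

Answer: ACCEPT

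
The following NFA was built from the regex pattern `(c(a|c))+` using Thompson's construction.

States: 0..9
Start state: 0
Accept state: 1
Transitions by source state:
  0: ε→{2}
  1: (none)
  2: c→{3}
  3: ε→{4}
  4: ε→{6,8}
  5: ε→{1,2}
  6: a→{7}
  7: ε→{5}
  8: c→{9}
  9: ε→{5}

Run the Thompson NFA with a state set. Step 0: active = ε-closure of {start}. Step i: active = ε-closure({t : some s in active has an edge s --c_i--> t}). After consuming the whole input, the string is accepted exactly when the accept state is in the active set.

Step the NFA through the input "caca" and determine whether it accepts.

initial (ε-close {0}): {0,2}
'c' @ 1: {3,4,6,8}
'a' @ 2: {1,2,5,7}  (accept∈set)
'c' @ 3: {3,4,6,8}
'a' @ 4: {1,2,5,7}  (accept∈set)
final: {1,2,5,7}; accept 1 in set

Answer: ACCEPT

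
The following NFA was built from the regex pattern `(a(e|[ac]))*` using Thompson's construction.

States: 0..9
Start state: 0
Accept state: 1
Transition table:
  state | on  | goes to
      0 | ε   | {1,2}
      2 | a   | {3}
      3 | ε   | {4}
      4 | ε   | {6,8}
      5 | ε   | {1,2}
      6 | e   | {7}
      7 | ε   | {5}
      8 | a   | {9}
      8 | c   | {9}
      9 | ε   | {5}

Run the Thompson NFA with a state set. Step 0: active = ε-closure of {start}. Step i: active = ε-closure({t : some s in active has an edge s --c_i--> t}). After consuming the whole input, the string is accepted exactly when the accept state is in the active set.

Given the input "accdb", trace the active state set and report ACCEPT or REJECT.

Answer: REJECT

Trace:
start: ε-closure({0}) = {0,1,2}
'a' @ 1: {3,4,6,8}
'c' @ 2: {1,2,5,9}  ✓accept
'c' @ 3: {}  — dead — no transitions
rest 'db' ignored (set empty)
after full input: {}  (accept=1 not in)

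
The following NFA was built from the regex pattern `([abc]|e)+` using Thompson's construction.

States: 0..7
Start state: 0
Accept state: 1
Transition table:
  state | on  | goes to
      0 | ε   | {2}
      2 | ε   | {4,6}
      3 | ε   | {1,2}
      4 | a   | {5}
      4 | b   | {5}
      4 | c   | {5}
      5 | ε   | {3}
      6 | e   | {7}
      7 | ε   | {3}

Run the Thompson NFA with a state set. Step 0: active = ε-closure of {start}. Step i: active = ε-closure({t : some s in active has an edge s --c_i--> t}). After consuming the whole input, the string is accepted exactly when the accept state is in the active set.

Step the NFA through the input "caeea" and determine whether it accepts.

Answer: ACCEPT

Trace:
initial (ε-close {0}): {0,2,4,6}
'c' @ 1: {1,2,3,4,5,6}  [accepting]
'a' @ 2: {1,2,3,4,5,6}  [accepting]
'e' @ 3: {1,2,3,4,6,7}  [accepting]
'e' @ 4: {1,2,3,4,6,7}  [accepting]
'a' @ 5: {1,2,3,4,5,6}  [accepting]
end set {1,2,3,4,5,6} — state 1 in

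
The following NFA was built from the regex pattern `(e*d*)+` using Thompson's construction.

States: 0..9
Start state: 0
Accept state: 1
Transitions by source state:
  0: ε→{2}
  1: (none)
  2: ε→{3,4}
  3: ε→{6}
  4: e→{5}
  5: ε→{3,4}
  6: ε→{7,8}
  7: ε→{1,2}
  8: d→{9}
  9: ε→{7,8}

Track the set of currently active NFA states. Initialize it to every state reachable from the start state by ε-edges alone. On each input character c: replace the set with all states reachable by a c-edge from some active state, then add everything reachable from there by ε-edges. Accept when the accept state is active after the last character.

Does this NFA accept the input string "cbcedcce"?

Answer: REJECT

Trace:
initial (ε-close {0}): {0,1,2,3,4,6,7,8}
'c' @ 1: {}  — dead — no transitions
rest 'bcedcce' ignored (set empty)
final: {}; accept 1 not in set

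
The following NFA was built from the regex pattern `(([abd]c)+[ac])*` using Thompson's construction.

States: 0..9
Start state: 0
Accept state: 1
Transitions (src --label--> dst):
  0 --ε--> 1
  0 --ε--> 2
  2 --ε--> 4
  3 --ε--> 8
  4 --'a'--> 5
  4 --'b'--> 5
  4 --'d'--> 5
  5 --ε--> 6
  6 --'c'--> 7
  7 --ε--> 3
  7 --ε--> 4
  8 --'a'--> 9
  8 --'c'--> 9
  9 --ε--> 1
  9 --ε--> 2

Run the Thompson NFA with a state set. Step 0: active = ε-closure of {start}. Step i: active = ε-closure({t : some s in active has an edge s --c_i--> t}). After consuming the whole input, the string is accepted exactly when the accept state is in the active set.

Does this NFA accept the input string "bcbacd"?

S₀ = ε-closure({0}) = {0,1,2,4}
'b' @ 1: {5,6}
'c' @ 2: {3,4,7,8}
'b' @ 3: {5,6}
'a' @ 4: {}  — no active states
rest 'cd' ignored (set empty)
end set {} — state 1 not in

Answer: REJECT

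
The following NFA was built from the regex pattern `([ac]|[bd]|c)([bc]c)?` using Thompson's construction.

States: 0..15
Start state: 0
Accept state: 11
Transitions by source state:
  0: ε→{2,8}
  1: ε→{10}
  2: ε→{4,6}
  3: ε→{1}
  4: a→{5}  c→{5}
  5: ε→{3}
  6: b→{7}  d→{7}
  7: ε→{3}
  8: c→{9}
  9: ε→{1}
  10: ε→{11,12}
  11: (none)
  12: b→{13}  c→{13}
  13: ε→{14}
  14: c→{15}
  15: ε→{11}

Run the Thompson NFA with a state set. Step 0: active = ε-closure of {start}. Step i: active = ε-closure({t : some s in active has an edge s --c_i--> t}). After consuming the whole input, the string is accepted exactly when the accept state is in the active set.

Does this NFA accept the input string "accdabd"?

S₀ = ε-closure({0}) = {0,2,4,6,8}
'a' @ 1: {1,3,5,10,11,12}  ✓accept
'c' @ 2: {13,14}
'c' @ 3: {11,15}  ✓accept
'd' @ 4: {}  — state set empty
rest 'abd' ignored (set empty)
end set {} — state 11 not in

Answer: REJECT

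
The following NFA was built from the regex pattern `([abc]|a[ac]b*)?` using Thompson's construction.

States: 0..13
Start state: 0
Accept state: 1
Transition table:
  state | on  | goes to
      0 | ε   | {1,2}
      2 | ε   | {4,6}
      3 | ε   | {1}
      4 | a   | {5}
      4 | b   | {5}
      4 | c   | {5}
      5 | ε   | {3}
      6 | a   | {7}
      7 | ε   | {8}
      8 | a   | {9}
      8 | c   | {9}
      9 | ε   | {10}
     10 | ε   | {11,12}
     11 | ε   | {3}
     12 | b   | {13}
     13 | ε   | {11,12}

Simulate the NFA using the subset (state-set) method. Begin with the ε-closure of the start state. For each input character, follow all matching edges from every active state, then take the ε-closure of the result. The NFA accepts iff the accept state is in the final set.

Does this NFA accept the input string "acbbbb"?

start: ε-closure({0}) = {0,1,2,4,6}
'a' @ 1: {1,3,5,7,8}  ✓accept
'c' @ 2: {1,3,9,10,11,12}  ✓accept
'b' @ 3: {1,3,11,12,13}  ✓accept
'b' @ 4: {1,3,11,12,13}  ✓accept
'b' @ 5: {1,3,11,12,13}  ✓accept
'b' @ 6: {1,3,11,12,13}  ✓accept
final: {1,3,11,12,13}; accept 1 in set

Answer: ACCEPT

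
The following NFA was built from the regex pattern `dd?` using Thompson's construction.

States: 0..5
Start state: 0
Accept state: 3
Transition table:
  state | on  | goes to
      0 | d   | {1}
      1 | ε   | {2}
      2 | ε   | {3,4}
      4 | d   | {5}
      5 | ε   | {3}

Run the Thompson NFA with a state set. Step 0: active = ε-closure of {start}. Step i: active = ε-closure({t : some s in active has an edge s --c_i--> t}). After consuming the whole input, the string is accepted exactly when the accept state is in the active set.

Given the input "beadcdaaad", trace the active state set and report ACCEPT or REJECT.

Answer: REJECT

Derivation:
S₀ = ε-closure({0}) = {0}
'b' @ 1: {}  — no active states
rest 'eadcdaaad' ignored (set empty)
final: {}; accept 3 not in set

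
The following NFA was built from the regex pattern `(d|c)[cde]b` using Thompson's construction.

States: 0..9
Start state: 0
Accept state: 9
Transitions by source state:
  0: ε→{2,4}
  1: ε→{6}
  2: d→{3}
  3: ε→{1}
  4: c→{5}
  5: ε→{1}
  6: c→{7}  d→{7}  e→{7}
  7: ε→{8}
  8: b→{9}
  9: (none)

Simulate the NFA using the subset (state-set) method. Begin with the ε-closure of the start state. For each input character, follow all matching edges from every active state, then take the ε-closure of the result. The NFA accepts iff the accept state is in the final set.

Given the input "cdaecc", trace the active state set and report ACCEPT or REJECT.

Answer: REJECT

Trace:
start: ε-closure({0}) = {0,2,4}
'c' @ 1: {1,5,6}
'd' @ 2: {7,8}
'a' @ 3: {}  — dead — no transitions
rest 'ecc' ignored (set empty)
end set {} — state 9 not in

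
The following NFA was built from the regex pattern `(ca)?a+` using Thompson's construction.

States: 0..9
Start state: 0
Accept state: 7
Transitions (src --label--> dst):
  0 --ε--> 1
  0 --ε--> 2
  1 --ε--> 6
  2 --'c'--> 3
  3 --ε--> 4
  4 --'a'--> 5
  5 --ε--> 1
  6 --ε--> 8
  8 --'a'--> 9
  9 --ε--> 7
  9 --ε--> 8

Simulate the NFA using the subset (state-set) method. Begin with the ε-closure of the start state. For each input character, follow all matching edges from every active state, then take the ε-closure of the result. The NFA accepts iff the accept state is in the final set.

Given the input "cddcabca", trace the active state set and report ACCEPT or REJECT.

Answer: REJECT

Derivation:
start: ε-closure({0}) = {0,1,2,6,8}
'c' @ 1: {3,4}
'd' @ 2: {}  — state set empty
rest 'dcabca' ignored (set empty)
final: {}; accept 7 not in set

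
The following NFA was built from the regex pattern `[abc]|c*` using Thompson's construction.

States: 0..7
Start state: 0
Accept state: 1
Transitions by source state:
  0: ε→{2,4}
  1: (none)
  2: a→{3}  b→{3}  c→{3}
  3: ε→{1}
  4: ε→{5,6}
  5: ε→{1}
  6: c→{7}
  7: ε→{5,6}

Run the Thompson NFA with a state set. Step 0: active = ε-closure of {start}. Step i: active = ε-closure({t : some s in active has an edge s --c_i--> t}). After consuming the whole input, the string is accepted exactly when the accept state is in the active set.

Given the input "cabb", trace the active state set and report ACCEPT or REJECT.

start: ε-closure({0}) = {0,1,2,4,5,6}
'c' @ 1: {1,3,5,6,7}  (accept∈set)
'a' @ 2: {}  — state set empty
rest 'bb' ignored (set empty)
final: {}; accept 1 not in set

Answer: REJECT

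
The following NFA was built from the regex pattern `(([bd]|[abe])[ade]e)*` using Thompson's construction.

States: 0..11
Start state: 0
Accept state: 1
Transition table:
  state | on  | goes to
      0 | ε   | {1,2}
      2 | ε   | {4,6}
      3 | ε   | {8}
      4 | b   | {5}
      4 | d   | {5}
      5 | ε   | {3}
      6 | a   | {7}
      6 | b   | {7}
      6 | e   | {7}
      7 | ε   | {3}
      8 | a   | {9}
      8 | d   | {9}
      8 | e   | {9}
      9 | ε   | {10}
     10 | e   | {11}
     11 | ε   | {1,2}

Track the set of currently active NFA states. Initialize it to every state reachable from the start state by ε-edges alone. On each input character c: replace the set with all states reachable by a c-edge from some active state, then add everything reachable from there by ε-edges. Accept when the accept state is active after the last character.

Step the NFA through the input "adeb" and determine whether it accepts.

Answer: REJECT

Derivation:
initial (ε-close {0}): {0,1,2,4,6}
'a' @ 1: {3,7,8}
'd' @ 2: {9,10}
'e' @ 3: {1,2,4,6,11}  ✓accept
'b' @ 4: {3,5,7,8}
final: {3,5,7,8}; accept 1 not in set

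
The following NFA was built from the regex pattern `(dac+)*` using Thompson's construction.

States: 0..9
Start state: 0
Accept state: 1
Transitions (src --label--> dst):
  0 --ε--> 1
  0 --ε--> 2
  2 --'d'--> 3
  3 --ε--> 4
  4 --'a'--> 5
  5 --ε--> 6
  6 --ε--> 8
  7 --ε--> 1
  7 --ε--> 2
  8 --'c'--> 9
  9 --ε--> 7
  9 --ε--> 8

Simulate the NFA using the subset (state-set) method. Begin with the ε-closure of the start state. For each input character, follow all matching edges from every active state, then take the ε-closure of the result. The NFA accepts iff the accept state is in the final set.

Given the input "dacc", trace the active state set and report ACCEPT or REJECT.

start: ε-closure({0}) = {0,1,2}
'd' @ 1: {3,4}
'a' @ 2: {5,6,8}
'c' @ 3: {1,2,7,8,9}  ✓accept
'c' @ 4: {1,2,7,8,9}  ✓accept
final: {1,2,7,8,9}; accept 1 in set

Answer: ACCEPT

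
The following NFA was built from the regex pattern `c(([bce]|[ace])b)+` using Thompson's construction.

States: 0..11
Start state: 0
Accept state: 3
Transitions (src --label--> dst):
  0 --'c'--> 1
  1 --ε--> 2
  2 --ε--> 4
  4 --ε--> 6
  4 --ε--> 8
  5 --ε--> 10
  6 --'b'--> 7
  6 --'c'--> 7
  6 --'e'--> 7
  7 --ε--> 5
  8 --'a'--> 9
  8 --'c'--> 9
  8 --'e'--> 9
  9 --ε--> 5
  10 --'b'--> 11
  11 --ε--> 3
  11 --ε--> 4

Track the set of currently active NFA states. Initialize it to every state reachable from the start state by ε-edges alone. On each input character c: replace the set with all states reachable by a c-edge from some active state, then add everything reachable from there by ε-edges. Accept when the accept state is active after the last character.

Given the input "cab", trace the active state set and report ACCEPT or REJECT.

initial (ε-close {0}): {0}
'c' @ 1: {1,2,4,6,8}
'a' @ 2: {5,9,10}
'b' @ 3: {3,4,6,8,11}  (accept∈set)
after full input: {3,4,6,8,11}  (accept=3 in)

Answer: ACCEPT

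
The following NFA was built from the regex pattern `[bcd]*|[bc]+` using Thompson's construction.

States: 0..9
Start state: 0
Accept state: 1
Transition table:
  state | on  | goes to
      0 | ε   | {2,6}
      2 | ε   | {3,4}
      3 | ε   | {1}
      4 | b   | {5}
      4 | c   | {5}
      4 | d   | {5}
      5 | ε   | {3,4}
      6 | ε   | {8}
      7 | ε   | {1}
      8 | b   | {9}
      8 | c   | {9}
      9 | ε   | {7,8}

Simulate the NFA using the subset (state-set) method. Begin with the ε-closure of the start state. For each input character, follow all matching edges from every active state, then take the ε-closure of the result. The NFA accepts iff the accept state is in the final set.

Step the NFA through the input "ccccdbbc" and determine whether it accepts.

start: ε-closure({0}) = {0,1,2,3,4,6,8}
'c' @ 1: {1,3,4,5,7,8,9}  [accepting]
'c' @ 2: {1,3,4,5,7,8,9}  [accepting]
'c' @ 3: {1,3,4,5,7,8,9}  [accepting]
'c' @ 4: {1,3,4,5,7,8,9}  [accepting]
'd' @ 5: {1,3,4,5}  [accepting]
'b' @ 6: {1,3,4,5}  [accepting]
'b' @ 7: {1,3,4,5}  [accepting]
'c' @ 8: {1,3,4,5}  [accepting]
final: {1,3,4,5}; accept 1 in set

Answer: ACCEPT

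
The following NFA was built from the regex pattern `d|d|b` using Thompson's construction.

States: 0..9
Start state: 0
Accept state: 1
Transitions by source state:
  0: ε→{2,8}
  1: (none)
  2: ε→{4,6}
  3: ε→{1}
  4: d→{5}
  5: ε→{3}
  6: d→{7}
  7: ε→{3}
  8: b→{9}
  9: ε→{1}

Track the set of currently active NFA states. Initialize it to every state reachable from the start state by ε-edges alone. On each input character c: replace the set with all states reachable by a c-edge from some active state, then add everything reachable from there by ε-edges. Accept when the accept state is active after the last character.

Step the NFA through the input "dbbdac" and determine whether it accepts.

start: ε-closure({0}) = {0,2,4,6,8}
'd' @ 1: {1,3,5,7}  (accept∈set)
'b' @ 2: {}  — no active states
rest 'bdac' ignored (set empty)
end set {} — state 1 not in

Answer: REJECT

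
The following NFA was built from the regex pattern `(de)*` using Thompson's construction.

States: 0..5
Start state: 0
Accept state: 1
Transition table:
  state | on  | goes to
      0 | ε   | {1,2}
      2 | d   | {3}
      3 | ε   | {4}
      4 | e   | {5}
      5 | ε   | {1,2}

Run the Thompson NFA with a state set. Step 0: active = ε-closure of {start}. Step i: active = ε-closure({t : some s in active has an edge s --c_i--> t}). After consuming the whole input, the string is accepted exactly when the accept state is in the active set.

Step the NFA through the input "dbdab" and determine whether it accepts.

start: ε-closure({0}) = {0,1,2}
'd' @ 1: {3,4}
'b' @ 2: {}  — state set empty
rest 'dab' ignored (set empty)
end set {} — state 1 not in

Answer: REJECT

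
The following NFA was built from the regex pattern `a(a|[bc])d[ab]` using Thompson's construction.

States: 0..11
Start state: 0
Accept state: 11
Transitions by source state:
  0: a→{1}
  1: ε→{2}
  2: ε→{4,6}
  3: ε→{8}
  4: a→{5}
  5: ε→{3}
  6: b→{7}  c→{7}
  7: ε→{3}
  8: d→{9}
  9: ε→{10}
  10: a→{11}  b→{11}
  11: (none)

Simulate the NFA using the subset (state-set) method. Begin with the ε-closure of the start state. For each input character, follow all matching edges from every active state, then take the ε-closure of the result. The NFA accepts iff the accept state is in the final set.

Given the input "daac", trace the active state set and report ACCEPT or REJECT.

Answer: REJECT

Steps:
S₀ = ε-closure({0}) = {0}
'd' @ 1: {}  — no active states
rest 'aac' ignored (set empty)
final: {}; accept 11 not in set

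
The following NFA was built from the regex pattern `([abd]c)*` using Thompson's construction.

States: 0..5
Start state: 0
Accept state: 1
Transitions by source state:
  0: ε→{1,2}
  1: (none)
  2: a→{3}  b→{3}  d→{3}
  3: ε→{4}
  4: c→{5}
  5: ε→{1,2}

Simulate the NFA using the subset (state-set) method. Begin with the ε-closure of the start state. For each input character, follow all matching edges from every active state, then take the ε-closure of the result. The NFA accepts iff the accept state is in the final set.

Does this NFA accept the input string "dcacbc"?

Answer: ACCEPT

Steps:
initial (ε-close {0}): {0,1,2}
'd' @ 1: {3,4}
'c' @ 2: {1,2,5}  ✓accept
'a' @ 3: {3,4}
'c' @ 4: {1,2,5}  ✓accept
'b' @ 5: {3,4}
'c' @ 6: {1,2,5}  ✓accept
after full input: {1,2,5}  (accept=1 in)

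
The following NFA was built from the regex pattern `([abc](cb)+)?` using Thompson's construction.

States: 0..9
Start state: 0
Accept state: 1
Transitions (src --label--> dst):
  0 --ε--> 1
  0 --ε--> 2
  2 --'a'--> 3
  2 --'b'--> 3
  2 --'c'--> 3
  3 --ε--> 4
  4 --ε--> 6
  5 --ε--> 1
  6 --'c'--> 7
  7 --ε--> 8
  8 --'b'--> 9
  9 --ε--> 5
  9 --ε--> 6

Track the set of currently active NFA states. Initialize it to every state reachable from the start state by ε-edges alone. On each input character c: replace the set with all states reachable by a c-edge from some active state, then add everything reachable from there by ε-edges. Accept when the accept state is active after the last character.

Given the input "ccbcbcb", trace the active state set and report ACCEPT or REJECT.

Answer: ACCEPT

Steps:
start: ε-closure({0}) = {0,1,2}
'c' @ 1: {3,4,6}
'c' @ 2: {7,8}
'b' @ 3: {1,5,6,9}  [accepting]
'c' @ 4: {7,8}
'b' @ 5: {1,5,6,9}  [accepting]
'c' @ 6: {7,8}
'b' @ 7: {1,5,6,9}  [accepting]
final: {1,5,6,9}; accept 1 in set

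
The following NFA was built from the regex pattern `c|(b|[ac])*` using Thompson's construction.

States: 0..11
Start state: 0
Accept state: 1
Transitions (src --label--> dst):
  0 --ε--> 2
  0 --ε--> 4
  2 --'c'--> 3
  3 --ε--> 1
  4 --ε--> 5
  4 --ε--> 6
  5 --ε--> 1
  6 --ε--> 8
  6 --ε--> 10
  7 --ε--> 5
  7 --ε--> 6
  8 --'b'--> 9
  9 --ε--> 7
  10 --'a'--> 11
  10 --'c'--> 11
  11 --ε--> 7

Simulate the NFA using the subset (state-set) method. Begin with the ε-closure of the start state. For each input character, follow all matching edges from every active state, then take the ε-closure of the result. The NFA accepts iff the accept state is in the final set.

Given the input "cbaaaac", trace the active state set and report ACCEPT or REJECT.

Answer: ACCEPT

Derivation:
start: ε-closure({0}) = {0,1,2,4,5,6,8,10}
'c' @ 1: {1,3,5,6,7,8,10,11}  ✓accept
'b' @ 2: {1,5,6,7,8,9,10}  ✓accept
'a' @ 3: {1,5,6,7,8,10,11}  ✓accept
'a' @ 4: {1,5,6,7,8,10,11}  ✓accept
'a' @ 5: {1,5,6,7,8,10,11}  ✓accept
'a' @ 6: {1,5,6,7,8,10,11}  ✓accept
'c' @ 7: {1,5,6,7,8,10,11}  ✓accept
final: {1,5,6,7,8,10,11}; accept 1 in set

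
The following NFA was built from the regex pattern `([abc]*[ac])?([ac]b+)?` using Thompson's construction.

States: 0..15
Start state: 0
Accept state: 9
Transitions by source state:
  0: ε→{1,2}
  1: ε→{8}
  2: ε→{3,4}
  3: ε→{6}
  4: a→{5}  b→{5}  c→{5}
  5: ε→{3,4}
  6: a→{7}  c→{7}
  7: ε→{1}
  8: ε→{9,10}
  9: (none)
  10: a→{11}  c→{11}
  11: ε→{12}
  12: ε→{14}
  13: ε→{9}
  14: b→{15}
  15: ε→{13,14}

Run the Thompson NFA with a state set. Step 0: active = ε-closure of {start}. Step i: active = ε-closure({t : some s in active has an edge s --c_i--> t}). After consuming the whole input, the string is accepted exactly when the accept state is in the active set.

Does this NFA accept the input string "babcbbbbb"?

start: ε-closure({0}) = {0,1,2,3,4,6,8,9,10}
'b' @ 1: {3,4,5,6}
'a' @ 2: {1,3,4,5,6,7,8,9,10}  ✓accept
'b' @ 3: {3,4,5,6}
'c' @ 4: {1,3,4,5,6,7,8,9,10}  ✓accept
'b' @ 5: {3,4,5,6}
'b' @ 6: {3,4,5,6}
'b' @ 7: {3,4,5,6}
'b' @ 8: {3,4,5,6}
'b' @ 9: {3,4,5,6}
after full input: {3,4,5,6}  (accept=9 not in)

Answer: REJECT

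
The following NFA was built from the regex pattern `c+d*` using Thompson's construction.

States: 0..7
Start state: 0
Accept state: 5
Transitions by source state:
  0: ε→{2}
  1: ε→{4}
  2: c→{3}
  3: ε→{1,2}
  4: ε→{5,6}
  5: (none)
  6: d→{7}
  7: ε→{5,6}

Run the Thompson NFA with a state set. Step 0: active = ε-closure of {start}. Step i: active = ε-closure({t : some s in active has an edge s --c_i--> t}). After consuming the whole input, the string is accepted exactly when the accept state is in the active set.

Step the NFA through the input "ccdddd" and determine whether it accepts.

Answer: ACCEPT

Trace:
S₀ = ε-closure({0}) = {0,2}
'c' @ 1: {1,2,3,4,5,6}  ✓accept
'c' @ 2: {1,2,3,4,5,6}  ✓accept
'd' @ 3: {5,6,7}  ✓accept
'd' @ 4: {5,6,7}  ✓accept
'd' @ 5: {5,6,7}  ✓accept
'd' @ 6: {5,6,7}  ✓accept
final: {5,6,7}; accept 5 in set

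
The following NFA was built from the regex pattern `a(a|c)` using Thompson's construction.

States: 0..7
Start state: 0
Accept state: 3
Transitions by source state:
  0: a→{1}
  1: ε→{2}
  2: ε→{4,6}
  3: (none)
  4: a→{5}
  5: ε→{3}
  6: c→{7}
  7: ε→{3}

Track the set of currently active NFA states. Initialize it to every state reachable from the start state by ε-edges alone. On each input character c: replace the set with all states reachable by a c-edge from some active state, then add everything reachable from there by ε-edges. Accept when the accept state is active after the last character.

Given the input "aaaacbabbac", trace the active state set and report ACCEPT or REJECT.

Answer: REJECT

Derivation:
S₀ = ε-closure({0}) = {0}
'a' @ 1: {1,2,4,6}
'a' @ 2: {3,5}  (accept∈set)
'a' @ 3: {}  — state set empty
rest 'acbabbac' ignored (set empty)
end set {} — state 3 not in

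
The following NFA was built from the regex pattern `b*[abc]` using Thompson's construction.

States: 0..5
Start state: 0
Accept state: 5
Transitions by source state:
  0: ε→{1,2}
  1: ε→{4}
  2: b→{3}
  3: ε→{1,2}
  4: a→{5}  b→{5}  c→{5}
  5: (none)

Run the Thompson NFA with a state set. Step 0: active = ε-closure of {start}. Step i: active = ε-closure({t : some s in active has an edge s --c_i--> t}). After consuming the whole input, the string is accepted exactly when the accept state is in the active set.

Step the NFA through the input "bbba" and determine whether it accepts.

Answer: ACCEPT

Steps:
initial (ε-close {0}): {0,1,2,4}
'b' @ 1: {1,2,3,4,5}  (accept∈set)
'b' @ 2: {1,2,3,4,5}  (accept∈set)
'b' @ 3: {1,2,3,4,5}  (accept∈set)
'a' @ 4: {5}  (accept∈set)
after full input: {5}  (accept=5 in)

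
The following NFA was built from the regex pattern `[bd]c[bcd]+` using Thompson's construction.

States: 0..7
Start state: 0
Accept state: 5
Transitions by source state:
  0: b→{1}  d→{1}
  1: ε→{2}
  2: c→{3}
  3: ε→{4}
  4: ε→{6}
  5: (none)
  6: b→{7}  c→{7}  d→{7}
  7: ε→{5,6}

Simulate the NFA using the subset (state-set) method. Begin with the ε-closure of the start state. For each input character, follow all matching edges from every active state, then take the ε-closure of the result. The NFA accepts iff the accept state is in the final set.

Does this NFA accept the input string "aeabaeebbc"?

start: ε-closure({0}) = {0}
'a' @ 1: {}  — state set empty
rest 'eabaeebbc' ignored (set empty)
final: {}; accept 5 not in set

Answer: REJECT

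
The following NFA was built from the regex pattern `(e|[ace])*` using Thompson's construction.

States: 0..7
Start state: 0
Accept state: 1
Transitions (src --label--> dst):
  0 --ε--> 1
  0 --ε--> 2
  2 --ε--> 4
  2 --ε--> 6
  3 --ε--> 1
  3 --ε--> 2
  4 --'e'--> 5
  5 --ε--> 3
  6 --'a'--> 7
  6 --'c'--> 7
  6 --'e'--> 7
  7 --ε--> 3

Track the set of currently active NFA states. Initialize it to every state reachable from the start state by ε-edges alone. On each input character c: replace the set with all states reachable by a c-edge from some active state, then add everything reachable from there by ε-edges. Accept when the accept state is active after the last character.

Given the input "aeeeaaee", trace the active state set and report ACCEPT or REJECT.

S₀ = ε-closure({0}) = {0,1,2,4,6}
'a' @ 1: {1,2,3,4,6,7}  (accept∈set)
'e' @ 2: {1,2,3,4,5,6,7}  (accept∈set)
'e' @ 3: {1,2,3,4,5,6,7}  (accept∈set)
'e' @ 4: {1,2,3,4,5,6,7}  (accept∈set)
'a' @ 5: {1,2,3,4,6,7}  (accept∈set)
'a' @ 6: {1,2,3,4,6,7}  (accept∈set)
'e' @ 7: {1,2,3,4,5,6,7}  (accept∈set)
'e' @ 8: {1,2,3,4,5,6,7}  (accept∈set)
end set {1,2,3,4,5,6,7} — state 1 in

Answer: ACCEPT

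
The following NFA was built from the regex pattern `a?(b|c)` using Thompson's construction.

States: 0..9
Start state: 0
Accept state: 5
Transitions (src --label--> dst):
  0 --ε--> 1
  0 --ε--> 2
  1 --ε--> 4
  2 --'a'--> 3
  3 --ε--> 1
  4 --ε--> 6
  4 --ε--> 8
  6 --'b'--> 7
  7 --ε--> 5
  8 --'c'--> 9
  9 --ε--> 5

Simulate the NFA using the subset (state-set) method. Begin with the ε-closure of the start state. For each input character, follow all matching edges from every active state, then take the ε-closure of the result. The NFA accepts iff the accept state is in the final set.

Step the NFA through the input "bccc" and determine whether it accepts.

Answer: REJECT

Trace:
start: ε-closure({0}) = {0,1,2,4,6,8}
'b' @ 1: {5,7}  (accept∈set)
'c' @ 2: {}  — state set empty
rest 'cc' ignored (set empty)
final: {}; accept 5 not in set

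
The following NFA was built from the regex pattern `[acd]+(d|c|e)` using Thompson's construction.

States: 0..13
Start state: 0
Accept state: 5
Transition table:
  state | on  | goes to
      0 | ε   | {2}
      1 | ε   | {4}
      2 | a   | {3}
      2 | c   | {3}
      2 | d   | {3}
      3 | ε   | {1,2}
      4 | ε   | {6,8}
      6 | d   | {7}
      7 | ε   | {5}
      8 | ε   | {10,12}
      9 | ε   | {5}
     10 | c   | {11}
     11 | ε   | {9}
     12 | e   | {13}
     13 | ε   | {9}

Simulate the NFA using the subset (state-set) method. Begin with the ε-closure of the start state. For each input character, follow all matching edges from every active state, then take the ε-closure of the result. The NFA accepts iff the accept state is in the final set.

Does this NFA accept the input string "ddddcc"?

S₀ = ε-closure({0}) = {0,2}
'd' @ 1: {1,2,3,4,6,8,10,12}
'd' @ 2: {1,2,3,4,5,6,7,8,10,12}  [accepting]
'd' @ 3: {1,2,3,4,5,6,7,8,10,12}  [accepting]
'd' @ 4: {1,2,3,4,5,6,7,8,10,12}  [accepting]
'c' @ 5: {1,2,3,4,5,6,8,9,10,11,12}  [accepting]
'c' @ 6: {1,2,3,4,5,6,8,9,10,11,12}  [accepting]
after full input: {1,2,3,4,5,6,8,9,10,11,12}  (accept=5 in)

Answer: ACCEPT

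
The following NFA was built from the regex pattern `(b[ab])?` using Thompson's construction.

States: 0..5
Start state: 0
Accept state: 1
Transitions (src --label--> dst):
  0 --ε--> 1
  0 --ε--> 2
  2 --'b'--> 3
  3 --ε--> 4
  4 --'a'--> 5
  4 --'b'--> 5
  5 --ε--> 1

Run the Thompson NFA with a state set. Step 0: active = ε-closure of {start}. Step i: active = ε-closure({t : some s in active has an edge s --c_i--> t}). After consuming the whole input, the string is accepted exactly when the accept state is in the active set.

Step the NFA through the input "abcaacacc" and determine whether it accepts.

Answer: REJECT

Derivation:
S₀ = ε-closure({0}) = {0,1,2}
'a' @ 1: {}  — state set empty
rest 'bcaacacc' ignored (set empty)
final: {}; accept 1 not in set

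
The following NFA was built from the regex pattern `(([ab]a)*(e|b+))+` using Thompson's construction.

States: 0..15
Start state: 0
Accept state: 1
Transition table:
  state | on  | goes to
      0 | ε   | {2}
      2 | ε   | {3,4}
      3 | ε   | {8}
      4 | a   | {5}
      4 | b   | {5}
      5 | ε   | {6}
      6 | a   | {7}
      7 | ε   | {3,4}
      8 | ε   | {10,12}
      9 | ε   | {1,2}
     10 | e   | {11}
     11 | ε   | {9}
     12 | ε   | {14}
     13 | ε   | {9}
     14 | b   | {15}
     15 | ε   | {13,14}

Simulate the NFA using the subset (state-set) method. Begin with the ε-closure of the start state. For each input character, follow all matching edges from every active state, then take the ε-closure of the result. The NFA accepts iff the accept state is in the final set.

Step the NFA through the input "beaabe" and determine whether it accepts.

Answer: ACCEPT

Trace:
S₀ = ε-closure({0}) = {0,2,3,4,8,10,12,14}
'b' @ 1: {1,2,3,4,5,6,8,9,10,12,13,14,15}  ✓accept
'e' @ 2: {1,2,3,4,8,9,10,11,12,14}  ✓accept
'a' @ 3: {5,6}
'a' @ 4: {3,4,7,8,10,12,14}
'b' @ 5: {1,2,3,4,5,6,8,9,10,12,13,14,15}  ✓accept
'e' @ 6: {1,2,3,4,8,9,10,11,12,14}  ✓accept
final: {1,2,3,4,8,9,10,11,12,14}; accept 1 in set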